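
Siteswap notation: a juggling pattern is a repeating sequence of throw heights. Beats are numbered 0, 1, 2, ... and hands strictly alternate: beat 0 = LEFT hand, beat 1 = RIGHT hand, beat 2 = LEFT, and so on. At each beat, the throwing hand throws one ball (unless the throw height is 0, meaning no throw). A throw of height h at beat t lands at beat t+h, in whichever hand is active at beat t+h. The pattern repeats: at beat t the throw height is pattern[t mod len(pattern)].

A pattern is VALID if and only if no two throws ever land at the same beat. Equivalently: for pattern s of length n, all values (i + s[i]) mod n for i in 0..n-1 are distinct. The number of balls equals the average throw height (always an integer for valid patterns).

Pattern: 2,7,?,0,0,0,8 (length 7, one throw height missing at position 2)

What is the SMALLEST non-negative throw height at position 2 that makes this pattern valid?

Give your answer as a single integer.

i=0: (0 + 2) mod 7 = 2
i=1: (1 + 7) mod 7 = 1
i=2: s[i]=? (unknown)
i=3: (3 + 0) mod 7 = 3
i=4: (4 + 0) mod 7 = 4
i=5: (5 + 0) mod 7 = 5
i=6: (6 + 8) mod 7 = 0
Known residues: [0, 1, 2, 3, 4, 5]; need a permutation of 0..6, so missing residue r = 6
Need (2 + s) mod 7 = 6; smallest s = (6 - 2) mod 7 = 4

Answer: 4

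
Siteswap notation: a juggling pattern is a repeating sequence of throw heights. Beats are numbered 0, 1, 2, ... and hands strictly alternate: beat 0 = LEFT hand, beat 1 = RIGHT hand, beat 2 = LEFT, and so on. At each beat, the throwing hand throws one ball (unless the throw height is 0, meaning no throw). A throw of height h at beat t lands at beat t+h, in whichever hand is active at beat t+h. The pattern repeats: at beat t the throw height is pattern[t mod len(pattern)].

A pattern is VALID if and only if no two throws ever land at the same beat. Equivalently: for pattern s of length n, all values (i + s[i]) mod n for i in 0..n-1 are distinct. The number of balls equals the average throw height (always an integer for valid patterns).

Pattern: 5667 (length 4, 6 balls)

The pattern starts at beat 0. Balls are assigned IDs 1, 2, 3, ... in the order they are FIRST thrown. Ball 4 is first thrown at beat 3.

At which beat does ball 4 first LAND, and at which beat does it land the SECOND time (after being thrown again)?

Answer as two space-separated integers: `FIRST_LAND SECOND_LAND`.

Beat 0 (L): throw ball1 h=5 -> lands@5:R; in-air after throw: [b1@5:R]
Beat 1 (R): throw ball2 h=6 -> lands@7:R; in-air after throw: [b1@5:R b2@7:R]
Beat 2 (L): throw ball3 h=6 -> lands@8:L; in-air after throw: [b1@5:R b2@7:R b3@8:L]
Beat 3 (R): throw ball4 h=7 -> lands@10:L; in-air after throw: [b1@5:R b2@7:R b3@8:L b4@10:L]
Beat 4 (L): throw ball5 h=5 -> lands@9:R; in-air after throw: [b1@5:R b2@7:R b3@8:L b5@9:R b4@10:L]
Beat 5 (R): throw ball1 h=6 -> lands@11:R; in-air after throw: [b2@7:R b3@8:L b5@9:R b4@10:L b1@11:R]
Beat 6 (L): throw ball6 h=6 -> lands@12:L; in-air after throw: [b2@7:R b3@8:L b5@9:R b4@10:L b1@11:R b6@12:L]
Beat 7 (R): throw ball2 h=7 -> lands@14:L; in-air after throw: [b3@8:L b5@9:R b4@10:L b1@11:R b6@12:L b2@14:L]
Beat 8 (L): throw ball3 h=5 -> lands@13:R; in-air after throw: [b5@9:R b4@10:L b1@11:R b6@12:L b3@13:R b2@14:L]
Beat 9 (R): throw ball5 h=6 -> lands@15:R; in-air after throw: [b4@10:L b1@11:R b6@12:L b3@13:R b2@14:L b5@15:R]
Beat 10 (L): throw ball4 h=6 -> lands@16:L; in-air after throw: [b1@11:R b6@12:L b3@13:R b2@14:L b5@15:R b4@16:L]
Beat 11 (R): throw ball1 h=7 -> lands@18:L; in-air after throw: [b6@12:L b3@13:R b2@14:L b5@15:R b4@16:L b1@18:L]
Beat 12 (L): throw ball6 h=5 -> lands@17:R; in-air after throw: [b3@13:R b2@14:L b5@15:R b4@16:L b6@17:R b1@18:L]
Beat 13 (R): throw ball3 h=6 -> lands@19:R; in-air after throw: [b2@14:L b5@15:R b4@16:L b6@17:R b1@18:L b3@19:R]
Beat 14 (L): throw ball2 h=6 -> lands@20:L; in-air after throw: [b5@15:R b4@16:L b6@17:R b1@18:L b3@19:R b2@20:L]
Beat 15 (R): throw ball5 h=7 -> lands@22:L; in-air after throw: [b4@16:L b6@17:R b1@18:L b3@19:R b2@20:L b5@22:L]
Beat 16 (L): throw ball4 h=5 -> lands@21:R; in-air after throw: [b6@17:R b1@18:L b3@19:R b2@20:L b4@21:R b5@22:L]
Ball 4: thrown@3 h=7 -> first land @10; rethrown@10 h=6 -> second land @16

Answer: 10 16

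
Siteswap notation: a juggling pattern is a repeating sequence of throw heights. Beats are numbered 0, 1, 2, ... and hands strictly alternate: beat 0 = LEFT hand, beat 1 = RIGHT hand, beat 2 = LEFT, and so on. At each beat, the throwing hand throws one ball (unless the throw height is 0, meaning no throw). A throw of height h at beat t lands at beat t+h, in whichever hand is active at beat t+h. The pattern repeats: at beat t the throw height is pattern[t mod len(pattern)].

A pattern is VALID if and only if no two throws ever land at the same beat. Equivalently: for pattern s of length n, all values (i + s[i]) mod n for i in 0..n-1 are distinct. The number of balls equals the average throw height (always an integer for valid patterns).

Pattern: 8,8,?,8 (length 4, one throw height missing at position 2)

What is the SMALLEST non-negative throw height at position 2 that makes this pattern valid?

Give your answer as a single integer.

i=0: (0 + 8) mod 4 = 0
i=1: (1 + 8) mod 4 = 1
i=2: s[i]=? (unknown)
i=3: (3 + 8) mod 4 = 3
Known residues: [0, 1, 3]; need a permutation of 0..3, so missing residue r = 2
Need (2 + s) mod 4 = 2; smallest s = (2 - 2) mod 4 = 0

Answer: 0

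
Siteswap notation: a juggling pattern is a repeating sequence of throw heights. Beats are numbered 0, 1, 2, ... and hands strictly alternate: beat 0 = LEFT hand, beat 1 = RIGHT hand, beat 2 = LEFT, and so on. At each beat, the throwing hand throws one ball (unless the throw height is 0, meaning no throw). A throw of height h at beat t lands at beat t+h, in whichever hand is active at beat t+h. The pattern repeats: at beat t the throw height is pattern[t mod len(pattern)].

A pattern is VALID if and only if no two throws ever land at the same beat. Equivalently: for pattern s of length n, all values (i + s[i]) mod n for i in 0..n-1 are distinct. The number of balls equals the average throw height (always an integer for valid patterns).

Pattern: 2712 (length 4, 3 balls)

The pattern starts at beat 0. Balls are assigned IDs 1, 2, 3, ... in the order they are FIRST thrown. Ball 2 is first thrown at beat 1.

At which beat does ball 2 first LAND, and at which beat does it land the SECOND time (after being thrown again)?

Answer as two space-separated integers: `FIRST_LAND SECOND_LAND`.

Beat 0 (L): throw ball1 h=2 -> lands@2:L; in-air after throw: [b1@2:L]
Beat 1 (R): throw ball2 h=7 -> lands@8:L; in-air after throw: [b1@2:L b2@8:L]
Beat 2 (L): throw ball1 h=1 -> lands@3:R; in-air after throw: [b1@3:R b2@8:L]
Beat 3 (R): throw ball1 h=2 -> lands@5:R; in-air after throw: [b1@5:R b2@8:L]
Beat 4 (L): throw ball3 h=2 -> lands@6:L; in-air after throw: [b1@5:R b3@6:L b2@8:L]
Beat 5 (R): throw ball1 h=7 -> lands@12:L; in-air after throw: [b3@6:L b2@8:L b1@12:L]
Beat 6 (L): throw ball3 h=1 -> lands@7:R; in-air after throw: [b3@7:R b2@8:L b1@12:L]
Beat 7 (R): throw ball3 h=2 -> lands@9:R; in-air after throw: [b2@8:L b3@9:R b1@12:L]
Beat 8 (L): throw ball2 h=2 -> lands@10:L; in-air after throw: [b3@9:R b2@10:L b1@12:L]
Beat 9 (R): throw ball3 h=7 -> lands@16:L; in-air after throw: [b2@10:L b1@12:L b3@16:L]
Beat 10 (L): throw ball2 h=1 -> lands@11:R; in-air after throw: [b2@11:R b1@12:L b3@16:L]
Ball 2: thrown@1 h=7 -> first land @8; rethrown@8 h=2 -> second land @10

Answer: 8 10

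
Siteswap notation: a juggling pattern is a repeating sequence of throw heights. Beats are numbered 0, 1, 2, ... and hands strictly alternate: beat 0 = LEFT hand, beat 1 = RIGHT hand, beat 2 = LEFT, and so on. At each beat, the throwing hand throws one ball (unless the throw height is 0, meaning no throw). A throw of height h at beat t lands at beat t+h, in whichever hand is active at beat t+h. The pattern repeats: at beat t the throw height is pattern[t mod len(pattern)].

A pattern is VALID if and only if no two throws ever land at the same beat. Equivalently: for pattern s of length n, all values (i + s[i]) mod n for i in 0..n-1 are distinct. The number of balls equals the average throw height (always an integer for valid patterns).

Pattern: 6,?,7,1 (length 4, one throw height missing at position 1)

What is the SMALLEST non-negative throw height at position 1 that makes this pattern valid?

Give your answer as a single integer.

i=0: (0 + 6) mod 4 = 2
i=1: s[i]=? (unknown)
i=2: (2 + 7) mod 4 = 1
i=3: (3 + 1) mod 4 = 0
Known residues: [0, 1, 2]; need a permutation of 0..3, so missing residue r = 3
Need (1 + s) mod 4 = 3; smallest s = (3 - 1) mod 4 = 2

Answer: 2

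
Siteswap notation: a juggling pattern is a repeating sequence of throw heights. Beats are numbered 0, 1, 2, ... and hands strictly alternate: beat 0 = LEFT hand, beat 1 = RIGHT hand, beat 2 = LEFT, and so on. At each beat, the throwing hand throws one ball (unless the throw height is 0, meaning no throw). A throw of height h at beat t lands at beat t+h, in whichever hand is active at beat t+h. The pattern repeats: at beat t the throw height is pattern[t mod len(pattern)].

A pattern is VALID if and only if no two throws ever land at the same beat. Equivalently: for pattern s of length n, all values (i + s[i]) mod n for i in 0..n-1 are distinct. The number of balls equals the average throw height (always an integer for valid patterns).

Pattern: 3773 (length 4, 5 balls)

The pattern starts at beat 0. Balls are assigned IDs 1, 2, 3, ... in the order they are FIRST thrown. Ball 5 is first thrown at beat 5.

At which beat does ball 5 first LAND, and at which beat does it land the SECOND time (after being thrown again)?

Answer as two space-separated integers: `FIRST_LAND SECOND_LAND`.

Answer: 12 15

Derivation:
Beat 0 (L): throw ball1 h=3 -> lands@3:R; in-air after throw: [b1@3:R]
Beat 1 (R): throw ball2 h=7 -> lands@8:L; in-air after throw: [b1@3:R b2@8:L]
Beat 2 (L): throw ball3 h=7 -> lands@9:R; in-air after throw: [b1@3:R b2@8:L b3@9:R]
Beat 3 (R): throw ball1 h=3 -> lands@6:L; in-air after throw: [b1@6:L b2@8:L b3@9:R]
Beat 4 (L): throw ball4 h=3 -> lands@7:R; in-air after throw: [b1@6:L b4@7:R b2@8:L b3@9:R]
Beat 5 (R): throw ball5 h=7 -> lands@12:L; in-air after throw: [b1@6:L b4@7:R b2@8:L b3@9:R b5@12:L]
Beat 6 (L): throw ball1 h=7 -> lands@13:R; in-air after throw: [b4@7:R b2@8:L b3@9:R b5@12:L b1@13:R]
Beat 7 (R): throw ball4 h=3 -> lands@10:L; in-air after throw: [b2@8:L b3@9:R b4@10:L b5@12:L b1@13:R]
Beat 8 (L): throw ball2 h=3 -> lands@11:R; in-air after throw: [b3@9:R b4@10:L b2@11:R b5@12:L b1@13:R]
Beat 9 (R): throw ball3 h=7 -> lands@16:L; in-air after throw: [b4@10:L b2@11:R b5@12:L b1@13:R b3@16:L]
Beat 10 (L): throw ball4 h=7 -> lands@17:R; in-air after throw: [b2@11:R b5@12:L b1@13:R b3@16:L b4@17:R]
Beat 11 (R): throw ball2 h=3 -> lands@14:L; in-air after throw: [b5@12:L b1@13:R b2@14:L b3@16:L b4@17:R]
Beat 12 (L): throw ball5 h=3 -> lands@15:R; in-air after throw: [b1@13:R b2@14:L b5@15:R b3@16:L b4@17:R]
Beat 13 (R): throw ball1 h=7 -> lands@20:L; in-air after throw: [b2@14:L b5@15:R b3@16:L b4@17:R b1@20:L]
Ball 5: thrown@5 h=7 -> first land @12; rethrown@12 h=3 -> second land @15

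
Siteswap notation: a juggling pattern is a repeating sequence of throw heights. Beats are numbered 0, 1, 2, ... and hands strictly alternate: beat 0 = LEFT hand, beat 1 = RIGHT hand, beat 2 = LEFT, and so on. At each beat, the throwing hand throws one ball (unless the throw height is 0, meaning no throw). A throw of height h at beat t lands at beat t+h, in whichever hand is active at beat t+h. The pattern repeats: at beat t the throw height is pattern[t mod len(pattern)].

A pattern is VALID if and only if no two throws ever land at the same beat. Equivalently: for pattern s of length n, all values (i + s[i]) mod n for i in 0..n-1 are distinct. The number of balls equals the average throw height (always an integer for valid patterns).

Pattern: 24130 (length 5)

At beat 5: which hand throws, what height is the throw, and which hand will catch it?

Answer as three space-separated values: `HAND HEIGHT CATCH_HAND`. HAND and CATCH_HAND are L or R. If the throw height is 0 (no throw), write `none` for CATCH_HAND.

Beat 5: 5 mod 2 = 1, so hand = R
Throw height = pattern[5 mod 5] = pattern[0] = 2
Lands at beat 5+2=7, 7 mod 2 = 1, so catch hand = R

Answer: R 2 R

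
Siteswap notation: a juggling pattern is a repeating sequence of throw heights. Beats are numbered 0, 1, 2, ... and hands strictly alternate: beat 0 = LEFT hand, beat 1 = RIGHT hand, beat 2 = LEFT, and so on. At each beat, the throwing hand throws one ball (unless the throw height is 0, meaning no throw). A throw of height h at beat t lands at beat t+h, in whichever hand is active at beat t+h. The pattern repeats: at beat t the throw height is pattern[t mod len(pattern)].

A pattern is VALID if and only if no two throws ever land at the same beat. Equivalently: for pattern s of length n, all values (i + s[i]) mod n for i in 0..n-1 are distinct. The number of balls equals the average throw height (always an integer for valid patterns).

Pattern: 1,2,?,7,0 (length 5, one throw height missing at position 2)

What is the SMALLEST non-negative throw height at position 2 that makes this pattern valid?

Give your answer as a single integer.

Answer: 0

Derivation:
i=0: (0 + 1) mod 5 = 1
i=1: (1 + 2) mod 5 = 3
i=2: s[i]=? (unknown)
i=3: (3 + 7) mod 5 = 0
i=4: (4 + 0) mod 5 = 4
Known residues: [0, 1, 3, 4]; need a permutation of 0..4, so missing residue r = 2
Need (2 + s) mod 5 = 2; smallest s = (2 - 2) mod 5 = 0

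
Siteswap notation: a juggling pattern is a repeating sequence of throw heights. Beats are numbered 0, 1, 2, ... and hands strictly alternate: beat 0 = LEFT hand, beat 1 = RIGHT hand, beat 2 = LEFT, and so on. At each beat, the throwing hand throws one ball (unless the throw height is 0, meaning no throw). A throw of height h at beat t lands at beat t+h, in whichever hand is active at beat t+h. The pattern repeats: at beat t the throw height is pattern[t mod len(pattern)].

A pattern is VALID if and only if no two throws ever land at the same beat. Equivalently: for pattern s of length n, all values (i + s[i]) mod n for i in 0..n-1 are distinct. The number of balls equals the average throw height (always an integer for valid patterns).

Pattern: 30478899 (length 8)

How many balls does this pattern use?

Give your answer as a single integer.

Answer: 6

Derivation:
Pattern = [3, 0, 4, 7, 8, 8, 9, 9], length n = 8
  position 0: throw height = 3, running sum = 3
  position 1: throw height = 0, running sum = 3
  position 2: throw height = 4, running sum = 7
  position 3: throw height = 7, running sum = 14
  position 4: throw height = 8, running sum = 22
  position 5: throw height = 8, running sum = 30
  position 6: throw height = 9, running sum = 39
  position 7: throw height = 9, running sum = 48
Total sum = 48; balls = sum / n = 48 / 8 = 6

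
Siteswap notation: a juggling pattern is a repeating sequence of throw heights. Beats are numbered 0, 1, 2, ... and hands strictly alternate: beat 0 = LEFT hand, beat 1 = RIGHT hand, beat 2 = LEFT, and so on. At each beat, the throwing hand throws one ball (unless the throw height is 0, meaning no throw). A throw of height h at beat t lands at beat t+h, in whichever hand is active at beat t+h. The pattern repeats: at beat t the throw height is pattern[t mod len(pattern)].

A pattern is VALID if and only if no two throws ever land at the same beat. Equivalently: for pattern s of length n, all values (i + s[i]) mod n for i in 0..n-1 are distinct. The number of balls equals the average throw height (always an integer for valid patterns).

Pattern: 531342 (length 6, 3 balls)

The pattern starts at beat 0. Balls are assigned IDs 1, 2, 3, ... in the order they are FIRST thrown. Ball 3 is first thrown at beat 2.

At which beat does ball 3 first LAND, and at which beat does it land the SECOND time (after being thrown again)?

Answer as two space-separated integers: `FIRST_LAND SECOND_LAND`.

Beat 0 (L): throw ball1 h=5 -> lands@5:R; in-air after throw: [b1@5:R]
Beat 1 (R): throw ball2 h=3 -> lands@4:L; in-air after throw: [b2@4:L b1@5:R]
Beat 2 (L): throw ball3 h=1 -> lands@3:R; in-air after throw: [b3@3:R b2@4:L b1@5:R]
Beat 3 (R): throw ball3 h=3 -> lands@6:L; in-air after throw: [b2@4:L b1@5:R b3@6:L]
Beat 4 (L): throw ball2 h=4 -> lands@8:L; in-air after throw: [b1@5:R b3@6:L b2@8:L]
Beat 5 (R): throw ball1 h=2 -> lands@7:R; in-air after throw: [b3@6:L b1@7:R b2@8:L]
Beat 6 (L): throw ball3 h=5 -> lands@11:R; in-air after throw: [b1@7:R b2@8:L b3@11:R]
Ball 3: thrown@2 h=1 -> first land @3; rethrown@3 h=3 -> second land @6

Answer: 3 6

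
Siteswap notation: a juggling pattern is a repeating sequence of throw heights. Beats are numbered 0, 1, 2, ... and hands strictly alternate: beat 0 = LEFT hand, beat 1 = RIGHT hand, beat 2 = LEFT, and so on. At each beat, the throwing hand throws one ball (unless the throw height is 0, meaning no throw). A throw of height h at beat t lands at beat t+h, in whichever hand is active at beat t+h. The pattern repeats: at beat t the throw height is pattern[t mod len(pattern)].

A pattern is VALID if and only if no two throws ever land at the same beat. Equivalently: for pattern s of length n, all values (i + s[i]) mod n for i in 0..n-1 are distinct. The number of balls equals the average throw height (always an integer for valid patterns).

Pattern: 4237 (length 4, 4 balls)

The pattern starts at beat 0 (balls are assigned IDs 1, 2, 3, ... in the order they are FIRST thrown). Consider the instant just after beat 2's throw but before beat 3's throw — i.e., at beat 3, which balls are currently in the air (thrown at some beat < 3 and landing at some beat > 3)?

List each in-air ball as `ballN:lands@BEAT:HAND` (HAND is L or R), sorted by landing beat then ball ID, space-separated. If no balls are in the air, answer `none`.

Answer: ball1:lands@4:L ball3:lands@5:R

Derivation:
Beat 0 (L): throw ball1 h=4 -> lands@4:L; in-air after throw: [b1@4:L]
Beat 1 (R): throw ball2 h=2 -> lands@3:R; in-air after throw: [b2@3:R b1@4:L]
Beat 2 (L): throw ball3 h=3 -> lands@5:R; in-air after throw: [b2@3:R b1@4:L b3@5:R]
Beat 3 (R): throw ball2 h=7 -> lands@10:L; in-air after throw: [b1@4:L b3@5:R b2@10:L]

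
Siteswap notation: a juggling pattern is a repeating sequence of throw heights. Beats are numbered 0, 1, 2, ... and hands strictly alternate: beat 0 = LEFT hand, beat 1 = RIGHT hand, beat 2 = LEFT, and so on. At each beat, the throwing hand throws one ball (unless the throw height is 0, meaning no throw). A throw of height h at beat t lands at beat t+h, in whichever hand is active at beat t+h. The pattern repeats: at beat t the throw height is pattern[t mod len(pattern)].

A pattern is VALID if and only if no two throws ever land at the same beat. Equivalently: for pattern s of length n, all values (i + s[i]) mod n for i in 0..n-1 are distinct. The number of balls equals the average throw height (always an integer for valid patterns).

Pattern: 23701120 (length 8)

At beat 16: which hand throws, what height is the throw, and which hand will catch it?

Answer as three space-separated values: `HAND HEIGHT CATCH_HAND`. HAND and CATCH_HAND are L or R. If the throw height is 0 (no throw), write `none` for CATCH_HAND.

Answer: L 2 L

Derivation:
Beat 16: 16 mod 2 = 0, so hand = L
Throw height = pattern[16 mod 8] = pattern[0] = 2
Lands at beat 16+2=18, 18 mod 2 = 0, so catch hand = L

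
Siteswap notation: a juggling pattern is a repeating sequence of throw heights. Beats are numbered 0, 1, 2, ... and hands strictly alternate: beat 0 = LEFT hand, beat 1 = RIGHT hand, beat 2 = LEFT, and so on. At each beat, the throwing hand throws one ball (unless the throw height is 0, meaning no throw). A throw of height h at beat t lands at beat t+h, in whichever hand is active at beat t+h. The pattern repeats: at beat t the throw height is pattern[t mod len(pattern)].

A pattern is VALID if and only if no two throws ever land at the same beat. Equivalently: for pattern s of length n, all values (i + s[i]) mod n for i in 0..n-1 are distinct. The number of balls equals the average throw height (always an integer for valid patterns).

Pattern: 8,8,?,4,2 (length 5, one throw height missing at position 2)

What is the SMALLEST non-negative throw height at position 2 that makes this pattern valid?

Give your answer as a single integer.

i=0: (0 + 8) mod 5 = 3
i=1: (1 + 8) mod 5 = 4
i=2: s[i]=? (unknown)
i=3: (3 + 4) mod 5 = 2
i=4: (4 + 2) mod 5 = 1
Known residues: [1, 2, 3, 4]; need a permutation of 0..4, so missing residue r = 0
Need (2 + s) mod 5 = 0; smallest s = (0 - 2) mod 5 = 3

Answer: 3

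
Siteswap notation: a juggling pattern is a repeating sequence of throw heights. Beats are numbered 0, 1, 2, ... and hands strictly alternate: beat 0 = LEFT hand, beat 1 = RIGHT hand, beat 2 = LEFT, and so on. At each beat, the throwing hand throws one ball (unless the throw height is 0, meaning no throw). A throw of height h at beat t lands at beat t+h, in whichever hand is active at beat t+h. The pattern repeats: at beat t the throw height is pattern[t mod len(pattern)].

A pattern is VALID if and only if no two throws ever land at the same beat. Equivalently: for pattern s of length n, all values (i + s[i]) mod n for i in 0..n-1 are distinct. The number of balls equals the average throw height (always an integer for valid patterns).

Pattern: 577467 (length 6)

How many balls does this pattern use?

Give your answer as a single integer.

Pattern = [5, 7, 7, 4, 6, 7], length n = 6
  position 0: throw height = 5, running sum = 5
  position 1: throw height = 7, running sum = 12
  position 2: throw height = 7, running sum = 19
  position 3: throw height = 4, running sum = 23
  position 4: throw height = 6, running sum = 29
  position 5: throw height = 7, running sum = 36
Total sum = 36; balls = sum / n = 36 / 6 = 6

Answer: 6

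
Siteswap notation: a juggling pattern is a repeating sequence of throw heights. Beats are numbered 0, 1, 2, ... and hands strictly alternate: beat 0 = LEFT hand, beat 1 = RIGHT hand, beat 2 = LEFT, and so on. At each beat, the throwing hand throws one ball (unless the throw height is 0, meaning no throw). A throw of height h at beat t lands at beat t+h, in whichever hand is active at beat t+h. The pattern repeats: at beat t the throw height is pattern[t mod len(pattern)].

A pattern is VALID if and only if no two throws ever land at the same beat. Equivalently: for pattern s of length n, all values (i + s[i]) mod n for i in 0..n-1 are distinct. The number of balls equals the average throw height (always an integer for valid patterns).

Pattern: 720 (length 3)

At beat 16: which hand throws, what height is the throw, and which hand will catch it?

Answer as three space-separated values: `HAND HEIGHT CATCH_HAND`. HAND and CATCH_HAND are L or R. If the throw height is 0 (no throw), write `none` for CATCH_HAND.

Beat 16: 16 mod 2 = 0, so hand = L
Throw height = pattern[16 mod 3] = pattern[1] = 2
Lands at beat 16+2=18, 18 mod 2 = 0, so catch hand = L

Answer: L 2 L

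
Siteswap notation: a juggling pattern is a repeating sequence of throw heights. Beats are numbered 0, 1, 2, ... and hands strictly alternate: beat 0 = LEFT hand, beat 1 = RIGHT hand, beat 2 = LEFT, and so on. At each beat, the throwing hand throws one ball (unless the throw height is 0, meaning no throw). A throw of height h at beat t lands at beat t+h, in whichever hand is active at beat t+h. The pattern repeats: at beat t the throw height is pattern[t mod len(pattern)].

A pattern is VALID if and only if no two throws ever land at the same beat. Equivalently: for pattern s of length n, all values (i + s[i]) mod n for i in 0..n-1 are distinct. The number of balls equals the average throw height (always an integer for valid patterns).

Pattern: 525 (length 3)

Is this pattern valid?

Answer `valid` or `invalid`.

Answer: valid

Derivation:
i=0: (i + s[i]) mod n = (0 + 5) mod 3 = 2
i=1: (i + s[i]) mod n = (1 + 2) mod 3 = 0
i=2: (i + s[i]) mod n = (2 + 5) mod 3 = 1
Residues: [2, 0, 1], distinct: True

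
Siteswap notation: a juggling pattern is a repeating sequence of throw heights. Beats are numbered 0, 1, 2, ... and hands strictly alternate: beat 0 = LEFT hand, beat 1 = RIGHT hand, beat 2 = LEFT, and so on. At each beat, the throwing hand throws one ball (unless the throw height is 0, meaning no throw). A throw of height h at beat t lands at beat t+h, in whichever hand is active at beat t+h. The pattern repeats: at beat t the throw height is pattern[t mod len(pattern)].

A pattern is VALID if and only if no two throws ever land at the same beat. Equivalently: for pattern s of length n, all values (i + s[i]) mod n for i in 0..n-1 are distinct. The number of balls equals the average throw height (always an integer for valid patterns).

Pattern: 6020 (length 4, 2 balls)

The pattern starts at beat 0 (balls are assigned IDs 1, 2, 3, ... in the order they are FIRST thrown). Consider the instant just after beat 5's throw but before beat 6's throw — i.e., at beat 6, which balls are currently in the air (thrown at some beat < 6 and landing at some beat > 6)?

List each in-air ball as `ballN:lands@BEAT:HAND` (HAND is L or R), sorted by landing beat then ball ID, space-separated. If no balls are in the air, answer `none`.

Answer: ball2:lands@10:L

Derivation:
Beat 0 (L): throw ball1 h=6 -> lands@6:L; in-air after throw: [b1@6:L]
Beat 2 (L): throw ball2 h=2 -> lands@4:L; in-air after throw: [b2@4:L b1@6:L]
Beat 4 (L): throw ball2 h=6 -> lands@10:L; in-air after throw: [b1@6:L b2@10:L]
Beat 6 (L): throw ball1 h=2 -> lands@8:L; in-air after throw: [b1@8:L b2@10:L]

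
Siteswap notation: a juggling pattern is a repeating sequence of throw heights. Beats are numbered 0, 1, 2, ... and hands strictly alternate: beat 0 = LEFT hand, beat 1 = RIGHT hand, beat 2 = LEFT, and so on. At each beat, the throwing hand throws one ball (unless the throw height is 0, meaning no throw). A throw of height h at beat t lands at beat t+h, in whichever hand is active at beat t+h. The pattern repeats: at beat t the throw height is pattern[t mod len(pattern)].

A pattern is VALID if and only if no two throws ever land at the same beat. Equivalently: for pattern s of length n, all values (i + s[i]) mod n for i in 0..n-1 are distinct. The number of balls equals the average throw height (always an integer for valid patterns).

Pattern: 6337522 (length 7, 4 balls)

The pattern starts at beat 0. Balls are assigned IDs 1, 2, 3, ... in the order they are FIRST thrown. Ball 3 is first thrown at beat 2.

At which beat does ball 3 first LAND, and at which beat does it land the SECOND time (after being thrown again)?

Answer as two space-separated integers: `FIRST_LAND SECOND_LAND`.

Answer: 5 7

Derivation:
Beat 0 (L): throw ball1 h=6 -> lands@6:L; in-air after throw: [b1@6:L]
Beat 1 (R): throw ball2 h=3 -> lands@4:L; in-air after throw: [b2@4:L b1@6:L]
Beat 2 (L): throw ball3 h=3 -> lands@5:R; in-air after throw: [b2@4:L b3@5:R b1@6:L]
Beat 3 (R): throw ball4 h=7 -> lands@10:L; in-air after throw: [b2@4:L b3@5:R b1@6:L b4@10:L]
Beat 4 (L): throw ball2 h=5 -> lands@9:R; in-air after throw: [b3@5:R b1@6:L b2@9:R b4@10:L]
Beat 5 (R): throw ball3 h=2 -> lands@7:R; in-air after throw: [b1@6:L b3@7:R b2@9:R b4@10:L]
Beat 6 (L): throw ball1 h=2 -> lands@8:L; in-air after throw: [b3@7:R b1@8:L b2@9:R b4@10:L]
Beat 7 (R): throw ball3 h=6 -> lands@13:R; in-air after throw: [b1@8:L b2@9:R b4@10:L b3@13:R]
Ball 3: thrown@2 h=3 -> first land @5; rethrown@5 h=2 -> second land @7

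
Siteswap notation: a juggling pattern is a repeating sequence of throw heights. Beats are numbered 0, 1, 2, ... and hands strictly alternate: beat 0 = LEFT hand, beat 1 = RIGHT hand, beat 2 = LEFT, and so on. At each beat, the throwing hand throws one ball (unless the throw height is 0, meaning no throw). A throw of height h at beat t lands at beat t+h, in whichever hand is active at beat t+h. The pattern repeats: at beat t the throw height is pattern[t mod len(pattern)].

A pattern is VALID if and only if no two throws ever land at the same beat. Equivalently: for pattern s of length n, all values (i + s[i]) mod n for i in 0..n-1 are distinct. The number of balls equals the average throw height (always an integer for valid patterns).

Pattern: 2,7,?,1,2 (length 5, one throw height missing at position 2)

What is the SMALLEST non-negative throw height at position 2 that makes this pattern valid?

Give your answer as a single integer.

i=0: (0 + 2) mod 5 = 2
i=1: (1 + 7) mod 5 = 3
i=2: s[i]=? (unknown)
i=3: (3 + 1) mod 5 = 4
i=4: (4 + 2) mod 5 = 1
Known residues: [1, 2, 3, 4]; need a permutation of 0..4, so missing residue r = 0
Need (2 + s) mod 5 = 0; smallest s = (0 - 2) mod 5 = 3

Answer: 3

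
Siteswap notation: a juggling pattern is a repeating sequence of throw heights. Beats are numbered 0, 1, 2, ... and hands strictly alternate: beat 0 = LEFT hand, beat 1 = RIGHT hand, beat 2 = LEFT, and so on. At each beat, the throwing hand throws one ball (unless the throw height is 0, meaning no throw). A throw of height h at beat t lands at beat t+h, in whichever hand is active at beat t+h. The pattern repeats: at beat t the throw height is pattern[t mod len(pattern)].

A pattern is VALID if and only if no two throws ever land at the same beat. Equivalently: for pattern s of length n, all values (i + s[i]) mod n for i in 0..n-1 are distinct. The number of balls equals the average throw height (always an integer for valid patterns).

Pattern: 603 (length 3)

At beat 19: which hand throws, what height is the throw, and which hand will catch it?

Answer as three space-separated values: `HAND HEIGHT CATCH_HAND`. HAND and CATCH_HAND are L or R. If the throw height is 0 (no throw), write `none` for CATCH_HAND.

Answer: R 0 none

Derivation:
Beat 19: 19 mod 2 = 1, so hand = R
Throw height = pattern[19 mod 3] = pattern[1] = 0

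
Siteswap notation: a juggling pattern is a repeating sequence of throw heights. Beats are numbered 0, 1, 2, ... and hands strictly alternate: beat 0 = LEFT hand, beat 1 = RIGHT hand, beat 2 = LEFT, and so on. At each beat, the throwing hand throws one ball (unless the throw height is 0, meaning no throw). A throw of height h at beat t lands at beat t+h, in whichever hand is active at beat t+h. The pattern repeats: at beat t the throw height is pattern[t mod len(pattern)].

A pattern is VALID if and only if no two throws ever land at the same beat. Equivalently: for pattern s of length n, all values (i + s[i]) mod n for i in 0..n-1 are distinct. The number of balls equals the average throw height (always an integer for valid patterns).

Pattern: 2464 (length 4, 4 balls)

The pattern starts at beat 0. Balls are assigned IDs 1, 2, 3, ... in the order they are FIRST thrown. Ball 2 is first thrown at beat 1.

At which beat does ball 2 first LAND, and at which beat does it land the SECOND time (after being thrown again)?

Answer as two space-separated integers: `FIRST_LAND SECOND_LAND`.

Answer: 5 9

Derivation:
Beat 0 (L): throw ball1 h=2 -> lands@2:L; in-air after throw: [b1@2:L]
Beat 1 (R): throw ball2 h=4 -> lands@5:R; in-air after throw: [b1@2:L b2@5:R]
Beat 2 (L): throw ball1 h=6 -> lands@8:L; in-air after throw: [b2@5:R b1@8:L]
Beat 3 (R): throw ball3 h=4 -> lands@7:R; in-air after throw: [b2@5:R b3@7:R b1@8:L]
Beat 4 (L): throw ball4 h=2 -> lands@6:L; in-air after throw: [b2@5:R b4@6:L b3@7:R b1@8:L]
Beat 5 (R): throw ball2 h=4 -> lands@9:R; in-air after throw: [b4@6:L b3@7:R b1@8:L b2@9:R]
Beat 6 (L): throw ball4 h=6 -> lands@12:L; in-air after throw: [b3@7:R b1@8:L b2@9:R b4@12:L]
Beat 7 (R): throw ball3 h=4 -> lands@11:R; in-air after throw: [b1@8:L b2@9:R b3@11:R b4@12:L]
Beat 8 (L): throw ball1 h=2 -> lands@10:L; in-air after throw: [b2@9:R b1@10:L b3@11:R b4@12:L]
Beat 9 (R): throw ball2 h=4 -> lands@13:R; in-air after throw: [b1@10:L b3@11:R b4@12:L b2@13:R]
Ball 2: thrown@1 h=4 -> first land @5; rethrown@5 h=4 -> second land @9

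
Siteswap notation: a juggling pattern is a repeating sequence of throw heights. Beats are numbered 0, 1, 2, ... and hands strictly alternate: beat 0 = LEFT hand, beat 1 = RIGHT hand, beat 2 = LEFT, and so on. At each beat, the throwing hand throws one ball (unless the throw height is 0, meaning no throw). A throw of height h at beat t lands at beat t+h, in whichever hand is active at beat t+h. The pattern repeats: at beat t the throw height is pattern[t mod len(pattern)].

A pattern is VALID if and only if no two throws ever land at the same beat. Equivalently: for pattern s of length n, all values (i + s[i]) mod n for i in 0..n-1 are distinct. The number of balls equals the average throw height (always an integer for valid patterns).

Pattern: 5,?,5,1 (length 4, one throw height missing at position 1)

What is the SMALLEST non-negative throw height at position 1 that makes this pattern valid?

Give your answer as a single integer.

Answer: 1

Derivation:
i=0: (0 + 5) mod 4 = 1
i=1: s[i]=? (unknown)
i=2: (2 + 5) mod 4 = 3
i=3: (3 + 1) mod 4 = 0
Known residues: [0, 1, 3]; need a permutation of 0..3, so missing residue r = 2
Need (1 + s) mod 4 = 2; smallest s = (2 - 1) mod 4 = 1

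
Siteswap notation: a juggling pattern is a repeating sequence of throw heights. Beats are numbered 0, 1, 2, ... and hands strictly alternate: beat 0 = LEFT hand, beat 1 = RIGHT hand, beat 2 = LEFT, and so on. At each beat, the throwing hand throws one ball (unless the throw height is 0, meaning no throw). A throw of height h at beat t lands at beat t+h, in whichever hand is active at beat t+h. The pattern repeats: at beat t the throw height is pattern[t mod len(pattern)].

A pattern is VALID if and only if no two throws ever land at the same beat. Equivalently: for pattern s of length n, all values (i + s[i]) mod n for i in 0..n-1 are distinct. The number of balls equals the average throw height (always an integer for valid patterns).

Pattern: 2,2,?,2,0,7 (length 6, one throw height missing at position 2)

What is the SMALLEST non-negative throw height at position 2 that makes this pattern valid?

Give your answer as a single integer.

i=0: (0 + 2) mod 6 = 2
i=1: (1 + 2) mod 6 = 3
i=2: s[i]=? (unknown)
i=3: (3 + 2) mod 6 = 5
i=4: (4 + 0) mod 6 = 4
i=5: (5 + 7) mod 6 = 0
Known residues: [0, 2, 3, 4, 5]; need a permutation of 0..5, so missing residue r = 1
Need (2 + s) mod 6 = 1; smallest s = (1 - 2) mod 6 = 5

Answer: 5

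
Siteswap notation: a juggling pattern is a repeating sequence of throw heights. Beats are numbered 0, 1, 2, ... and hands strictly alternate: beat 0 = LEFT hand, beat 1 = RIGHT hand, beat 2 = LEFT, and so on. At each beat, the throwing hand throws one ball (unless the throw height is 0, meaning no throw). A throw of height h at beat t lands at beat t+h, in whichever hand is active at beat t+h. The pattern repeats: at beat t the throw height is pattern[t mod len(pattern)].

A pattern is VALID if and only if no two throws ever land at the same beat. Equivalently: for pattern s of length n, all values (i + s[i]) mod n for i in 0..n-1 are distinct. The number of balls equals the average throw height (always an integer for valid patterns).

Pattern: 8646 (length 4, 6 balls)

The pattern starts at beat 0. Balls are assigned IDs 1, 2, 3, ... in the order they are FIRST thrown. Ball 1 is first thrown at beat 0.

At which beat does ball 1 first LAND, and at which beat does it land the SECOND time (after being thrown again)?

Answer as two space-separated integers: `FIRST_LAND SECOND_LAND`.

Beat 0 (L): throw ball1 h=8 -> lands@8:L; in-air after throw: [b1@8:L]
Beat 1 (R): throw ball2 h=6 -> lands@7:R; in-air after throw: [b2@7:R b1@8:L]
Beat 2 (L): throw ball3 h=4 -> lands@6:L; in-air after throw: [b3@6:L b2@7:R b1@8:L]
Beat 3 (R): throw ball4 h=6 -> lands@9:R; in-air after throw: [b3@6:L b2@7:R b1@8:L b4@9:R]
Beat 4 (L): throw ball5 h=8 -> lands@12:L; in-air after throw: [b3@6:L b2@7:R b1@8:L b4@9:R b5@12:L]
Beat 5 (R): throw ball6 h=6 -> lands@11:R; in-air after throw: [b3@6:L b2@7:R b1@8:L b4@9:R b6@11:R b5@12:L]
Beat 6 (L): throw ball3 h=4 -> lands@10:L; in-air after throw: [b2@7:R b1@8:L b4@9:R b3@10:L b6@11:R b5@12:L]
Beat 7 (R): throw ball2 h=6 -> lands@13:R; in-air after throw: [b1@8:L b4@9:R b3@10:L b6@11:R b5@12:L b2@13:R]
Beat 8 (L): throw ball1 h=8 -> lands@16:L; in-air after throw: [b4@9:R b3@10:L b6@11:R b5@12:L b2@13:R b1@16:L]
Beat 9 (R): throw ball4 h=6 -> lands@15:R; in-air after throw: [b3@10:L b6@11:R b5@12:L b2@13:R b4@15:R b1@16:L]
Beat 10 (L): throw ball3 h=4 -> lands@14:L; in-air after throw: [b6@11:R b5@12:L b2@13:R b3@14:L b4@15:R b1@16:L]
Beat 11 (R): throw ball6 h=6 -> lands@17:R; in-air after throw: [b5@12:L b2@13:R b3@14:L b4@15:R b1@16:L b6@17:R]
Beat 12 (L): throw ball5 h=8 -> lands@20:L; in-air after throw: [b2@13:R b3@14:L b4@15:R b1@16:L b6@17:R b5@20:L]
Beat 13 (R): throw ball2 h=6 -> lands@19:R; in-air after throw: [b3@14:L b4@15:R b1@16:L b6@17:R b2@19:R b5@20:L]
Beat 14 (L): throw ball3 h=4 -> lands@18:L; in-air after throw: [b4@15:R b1@16:L b6@17:R b3@18:L b2@19:R b5@20:L]
Ball 1: thrown@0 h=8 -> first land @8; rethrown@8 h=8 -> second land @16

Answer: 8 16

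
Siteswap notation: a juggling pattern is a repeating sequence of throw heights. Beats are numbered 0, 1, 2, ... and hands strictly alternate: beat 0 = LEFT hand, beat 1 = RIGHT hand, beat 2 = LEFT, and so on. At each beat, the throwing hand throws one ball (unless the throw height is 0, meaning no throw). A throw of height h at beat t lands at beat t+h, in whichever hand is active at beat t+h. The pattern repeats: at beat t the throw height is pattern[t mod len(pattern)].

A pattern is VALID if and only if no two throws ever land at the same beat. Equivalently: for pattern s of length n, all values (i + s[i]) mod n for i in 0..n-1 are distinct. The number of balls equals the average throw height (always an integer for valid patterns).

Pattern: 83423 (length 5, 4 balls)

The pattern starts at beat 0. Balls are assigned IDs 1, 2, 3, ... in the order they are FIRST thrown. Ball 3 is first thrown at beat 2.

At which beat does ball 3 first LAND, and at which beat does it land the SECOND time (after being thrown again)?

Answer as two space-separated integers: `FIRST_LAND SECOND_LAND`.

Answer: 6 9

Derivation:
Beat 0 (L): throw ball1 h=8 -> lands@8:L; in-air after throw: [b1@8:L]
Beat 1 (R): throw ball2 h=3 -> lands@4:L; in-air after throw: [b2@4:L b1@8:L]
Beat 2 (L): throw ball3 h=4 -> lands@6:L; in-air after throw: [b2@4:L b3@6:L b1@8:L]
Beat 3 (R): throw ball4 h=2 -> lands@5:R; in-air after throw: [b2@4:L b4@5:R b3@6:L b1@8:L]
Beat 4 (L): throw ball2 h=3 -> lands@7:R; in-air after throw: [b4@5:R b3@6:L b2@7:R b1@8:L]
Beat 5 (R): throw ball4 h=8 -> lands@13:R; in-air after throw: [b3@6:L b2@7:R b1@8:L b4@13:R]
Beat 6 (L): throw ball3 h=3 -> lands@9:R; in-air after throw: [b2@7:R b1@8:L b3@9:R b4@13:R]
Beat 7 (R): throw ball2 h=4 -> lands@11:R; in-air after throw: [b1@8:L b3@9:R b2@11:R b4@13:R]
Beat 8 (L): throw ball1 h=2 -> lands@10:L; in-air after throw: [b3@9:R b1@10:L b2@11:R b4@13:R]
Beat 9 (R): throw ball3 h=3 -> lands@12:L; in-air after throw: [b1@10:L b2@11:R b3@12:L b4@13:R]
Ball 3: thrown@2 h=4 -> first land @6; rethrown@6 h=3 -> second land @9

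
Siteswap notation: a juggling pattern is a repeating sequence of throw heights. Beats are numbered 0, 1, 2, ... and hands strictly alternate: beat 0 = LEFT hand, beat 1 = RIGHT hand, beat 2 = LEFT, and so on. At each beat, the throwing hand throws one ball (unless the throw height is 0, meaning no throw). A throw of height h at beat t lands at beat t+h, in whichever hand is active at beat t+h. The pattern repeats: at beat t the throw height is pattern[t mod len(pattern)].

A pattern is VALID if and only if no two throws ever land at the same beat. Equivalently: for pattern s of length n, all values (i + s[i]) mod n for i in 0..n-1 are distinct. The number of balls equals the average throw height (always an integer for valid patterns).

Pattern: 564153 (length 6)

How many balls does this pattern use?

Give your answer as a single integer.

Pattern = [5, 6, 4, 1, 5, 3], length n = 6
  position 0: throw height = 5, running sum = 5
  position 1: throw height = 6, running sum = 11
  position 2: throw height = 4, running sum = 15
  position 3: throw height = 1, running sum = 16
  position 4: throw height = 5, running sum = 21
  position 5: throw height = 3, running sum = 24
Total sum = 24; balls = sum / n = 24 / 6 = 4

Answer: 4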